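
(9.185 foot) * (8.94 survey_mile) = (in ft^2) 4.336e+05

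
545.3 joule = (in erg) 5.453e+09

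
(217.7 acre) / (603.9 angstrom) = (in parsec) 0.0004728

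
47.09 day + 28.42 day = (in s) 6.524e+06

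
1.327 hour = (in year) 0.0001515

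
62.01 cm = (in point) 1758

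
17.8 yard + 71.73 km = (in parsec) 2.325e-12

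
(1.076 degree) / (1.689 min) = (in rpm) 0.00177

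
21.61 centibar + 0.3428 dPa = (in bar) 0.2161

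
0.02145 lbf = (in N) 0.09541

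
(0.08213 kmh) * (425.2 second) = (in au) 6.484e-11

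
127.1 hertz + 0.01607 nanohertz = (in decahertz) 12.71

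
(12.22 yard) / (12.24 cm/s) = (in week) 0.0001509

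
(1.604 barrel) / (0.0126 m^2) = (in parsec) 6.559e-16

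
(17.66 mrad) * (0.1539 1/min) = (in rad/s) 4.53e-05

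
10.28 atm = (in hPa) 1.042e+04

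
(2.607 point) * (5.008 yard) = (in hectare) 4.212e-07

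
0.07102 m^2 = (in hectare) 7.102e-06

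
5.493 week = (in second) 3.322e+06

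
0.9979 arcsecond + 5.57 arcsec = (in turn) 5.068e-06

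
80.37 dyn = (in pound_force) 0.0001807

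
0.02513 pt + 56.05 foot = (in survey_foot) 56.05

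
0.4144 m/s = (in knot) 0.8055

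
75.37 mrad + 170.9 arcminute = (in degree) 7.167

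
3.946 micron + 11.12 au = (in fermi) 1.664e+27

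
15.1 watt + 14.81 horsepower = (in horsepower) 14.83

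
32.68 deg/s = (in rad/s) 0.5704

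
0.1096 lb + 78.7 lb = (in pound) 78.81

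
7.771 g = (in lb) 0.01713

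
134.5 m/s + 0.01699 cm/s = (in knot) 261.4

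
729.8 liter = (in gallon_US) 192.8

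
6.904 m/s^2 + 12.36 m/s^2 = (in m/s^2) 19.26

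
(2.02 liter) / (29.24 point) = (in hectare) 1.958e-05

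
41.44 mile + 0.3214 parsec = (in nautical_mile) 5.355e+12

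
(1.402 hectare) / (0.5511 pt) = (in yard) 7.886e+07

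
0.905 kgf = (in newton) 8.875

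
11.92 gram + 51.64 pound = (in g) 2.344e+04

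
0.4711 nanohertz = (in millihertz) 4.711e-07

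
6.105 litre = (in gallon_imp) 1.343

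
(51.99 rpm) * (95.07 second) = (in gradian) 3.295e+04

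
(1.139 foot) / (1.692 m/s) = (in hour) 5.699e-05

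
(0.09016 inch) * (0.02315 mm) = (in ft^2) 5.706e-07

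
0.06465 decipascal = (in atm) 6.38e-08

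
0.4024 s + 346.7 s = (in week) 0.0005739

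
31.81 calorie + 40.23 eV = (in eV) 8.307e+20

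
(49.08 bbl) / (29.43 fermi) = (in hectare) 2.651e+10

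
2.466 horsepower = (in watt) 1839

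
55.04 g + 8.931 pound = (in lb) 9.052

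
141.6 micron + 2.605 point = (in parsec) 3.437e-20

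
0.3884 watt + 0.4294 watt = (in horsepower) 0.001097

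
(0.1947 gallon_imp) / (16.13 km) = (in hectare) 5.487e-12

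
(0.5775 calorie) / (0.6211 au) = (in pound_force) 5.846e-12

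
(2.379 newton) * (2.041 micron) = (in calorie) 1.161e-06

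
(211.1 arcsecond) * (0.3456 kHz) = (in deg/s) 20.27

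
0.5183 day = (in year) 0.00142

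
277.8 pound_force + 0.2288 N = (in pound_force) 277.9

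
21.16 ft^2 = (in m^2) 1.966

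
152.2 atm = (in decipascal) 1.542e+08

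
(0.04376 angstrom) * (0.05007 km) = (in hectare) 2.191e-14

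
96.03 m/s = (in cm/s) 9603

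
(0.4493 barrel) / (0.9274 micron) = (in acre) 19.03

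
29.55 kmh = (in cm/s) 820.8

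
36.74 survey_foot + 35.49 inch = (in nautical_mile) 0.006533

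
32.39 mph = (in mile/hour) 32.39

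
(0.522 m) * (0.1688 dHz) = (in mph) 0.01971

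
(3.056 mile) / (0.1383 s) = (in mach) 104.4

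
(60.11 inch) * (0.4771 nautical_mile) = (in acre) 0.3334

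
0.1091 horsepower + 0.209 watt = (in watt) 81.56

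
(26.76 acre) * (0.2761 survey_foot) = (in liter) 9.114e+06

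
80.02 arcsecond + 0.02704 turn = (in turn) 0.0271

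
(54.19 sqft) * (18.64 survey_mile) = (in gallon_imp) 3.322e+07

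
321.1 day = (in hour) 7706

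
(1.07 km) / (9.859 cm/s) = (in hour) 3.015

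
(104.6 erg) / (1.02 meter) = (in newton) 1.025e-05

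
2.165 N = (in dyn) 2.165e+05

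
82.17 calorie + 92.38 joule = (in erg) 4.362e+09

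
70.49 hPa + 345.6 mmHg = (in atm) 0.5243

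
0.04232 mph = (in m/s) 0.01892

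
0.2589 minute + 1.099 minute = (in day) 0.000943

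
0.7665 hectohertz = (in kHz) 0.07665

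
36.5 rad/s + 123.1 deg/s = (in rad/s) 38.65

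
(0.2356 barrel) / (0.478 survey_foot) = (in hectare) 2.571e-05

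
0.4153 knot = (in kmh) 0.7691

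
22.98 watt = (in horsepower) 0.03082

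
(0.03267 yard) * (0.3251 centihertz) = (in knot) 0.0001888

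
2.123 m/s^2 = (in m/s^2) 2.123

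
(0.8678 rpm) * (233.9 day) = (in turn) 2.923e+05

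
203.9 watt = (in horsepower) 0.2734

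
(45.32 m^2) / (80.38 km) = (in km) 5.638e-07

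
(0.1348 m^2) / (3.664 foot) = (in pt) 342.2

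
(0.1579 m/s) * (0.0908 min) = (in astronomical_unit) 5.75e-12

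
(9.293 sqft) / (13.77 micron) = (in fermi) 6.27e+19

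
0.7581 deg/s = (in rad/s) 0.01323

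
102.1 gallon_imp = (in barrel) 2.919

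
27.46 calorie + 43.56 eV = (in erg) 1.149e+09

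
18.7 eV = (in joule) 2.996e-18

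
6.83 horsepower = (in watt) 5093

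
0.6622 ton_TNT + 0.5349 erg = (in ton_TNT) 0.6622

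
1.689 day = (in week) 0.2413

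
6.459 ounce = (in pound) 0.4037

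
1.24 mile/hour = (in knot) 1.078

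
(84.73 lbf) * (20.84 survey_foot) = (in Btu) 2.269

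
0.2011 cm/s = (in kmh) 0.00724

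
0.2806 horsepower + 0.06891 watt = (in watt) 209.3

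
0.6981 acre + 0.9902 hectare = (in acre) 3.145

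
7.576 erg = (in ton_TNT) 1.811e-16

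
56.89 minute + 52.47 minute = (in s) 6562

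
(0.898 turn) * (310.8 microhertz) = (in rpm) 0.01675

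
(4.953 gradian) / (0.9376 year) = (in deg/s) 1.508e-07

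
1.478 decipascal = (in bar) 1.478e-06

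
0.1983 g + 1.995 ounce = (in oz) 2.002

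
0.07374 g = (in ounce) 0.002601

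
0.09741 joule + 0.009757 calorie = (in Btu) 0.000131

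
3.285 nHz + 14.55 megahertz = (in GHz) 0.01455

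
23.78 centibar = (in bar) 0.2378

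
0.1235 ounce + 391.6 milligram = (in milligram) 3893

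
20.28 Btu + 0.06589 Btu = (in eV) 1.34e+23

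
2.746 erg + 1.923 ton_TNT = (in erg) 8.046e+16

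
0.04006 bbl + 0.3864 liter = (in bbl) 0.04249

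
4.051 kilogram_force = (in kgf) 4.051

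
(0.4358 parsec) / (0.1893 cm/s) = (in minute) 1.184e+17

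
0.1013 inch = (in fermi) 2.573e+12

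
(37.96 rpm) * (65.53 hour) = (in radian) 9.378e+05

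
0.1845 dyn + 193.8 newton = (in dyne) 1.938e+07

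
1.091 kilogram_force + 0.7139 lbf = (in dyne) 1.387e+06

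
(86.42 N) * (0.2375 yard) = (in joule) 18.77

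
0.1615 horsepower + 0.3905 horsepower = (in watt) 411.6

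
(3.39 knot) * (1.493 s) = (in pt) 7381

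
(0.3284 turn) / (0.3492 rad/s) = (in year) 1.874e-07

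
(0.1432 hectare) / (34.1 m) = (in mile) 0.02609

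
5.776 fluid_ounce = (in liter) 0.1708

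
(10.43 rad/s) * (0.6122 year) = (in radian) 2.014e+08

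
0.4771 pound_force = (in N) 2.122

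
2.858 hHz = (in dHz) 2858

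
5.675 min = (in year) 1.08e-05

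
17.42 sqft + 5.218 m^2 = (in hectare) 0.0006836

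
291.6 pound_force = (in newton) 1297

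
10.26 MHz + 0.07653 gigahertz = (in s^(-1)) 8.679e+07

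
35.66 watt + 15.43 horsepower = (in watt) 1.154e+04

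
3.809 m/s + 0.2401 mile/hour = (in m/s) 3.916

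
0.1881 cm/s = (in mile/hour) 0.004208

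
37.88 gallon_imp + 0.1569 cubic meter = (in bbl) 2.07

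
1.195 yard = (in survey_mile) 0.000679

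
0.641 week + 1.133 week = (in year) 0.03402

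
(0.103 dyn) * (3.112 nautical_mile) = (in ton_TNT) 1.419e-12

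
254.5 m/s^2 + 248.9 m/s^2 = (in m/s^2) 503.4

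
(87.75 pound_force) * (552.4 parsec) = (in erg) 6.653e+28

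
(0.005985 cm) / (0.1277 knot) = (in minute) 1.518e-05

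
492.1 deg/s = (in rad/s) 8.589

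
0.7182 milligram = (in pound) 1.583e-06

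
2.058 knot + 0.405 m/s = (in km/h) 5.269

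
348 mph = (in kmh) 560.1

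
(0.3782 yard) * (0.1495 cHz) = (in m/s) 0.000517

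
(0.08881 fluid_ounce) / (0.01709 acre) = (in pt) 0.0001076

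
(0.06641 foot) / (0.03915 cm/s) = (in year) 1.639e-06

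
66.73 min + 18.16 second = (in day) 0.04655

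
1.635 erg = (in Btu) 1.55e-10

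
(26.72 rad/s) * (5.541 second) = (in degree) 8483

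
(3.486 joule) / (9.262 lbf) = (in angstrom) 8.461e+08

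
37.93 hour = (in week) 0.2258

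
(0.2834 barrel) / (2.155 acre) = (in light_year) 5.461e-22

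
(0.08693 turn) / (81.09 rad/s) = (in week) 1.114e-08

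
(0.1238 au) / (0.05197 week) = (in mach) 1730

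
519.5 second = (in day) 0.006013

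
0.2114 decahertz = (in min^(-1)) 126.8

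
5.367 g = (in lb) 0.01183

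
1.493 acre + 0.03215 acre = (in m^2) 6172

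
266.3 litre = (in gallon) 70.35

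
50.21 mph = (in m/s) 22.45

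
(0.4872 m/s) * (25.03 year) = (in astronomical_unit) 0.002571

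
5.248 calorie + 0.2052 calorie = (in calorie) 5.453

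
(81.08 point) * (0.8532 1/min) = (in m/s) 0.0004067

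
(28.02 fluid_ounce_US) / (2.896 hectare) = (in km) 2.861e-11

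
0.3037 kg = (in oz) 10.71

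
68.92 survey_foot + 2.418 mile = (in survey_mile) 2.431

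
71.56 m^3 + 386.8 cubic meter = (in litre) 4.584e+05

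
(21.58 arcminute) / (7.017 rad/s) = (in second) 0.0008946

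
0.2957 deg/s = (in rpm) 0.04928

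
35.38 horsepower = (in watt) 2.638e+04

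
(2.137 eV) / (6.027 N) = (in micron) 5.681e-14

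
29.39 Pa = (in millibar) 0.2939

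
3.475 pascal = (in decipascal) 34.75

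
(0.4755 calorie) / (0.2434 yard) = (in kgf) 0.9115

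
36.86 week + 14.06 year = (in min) 7.761e+06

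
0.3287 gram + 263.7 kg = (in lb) 581.4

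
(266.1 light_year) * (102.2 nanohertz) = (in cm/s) 2.573e+13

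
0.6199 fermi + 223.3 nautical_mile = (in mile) 257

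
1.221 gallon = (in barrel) 0.02907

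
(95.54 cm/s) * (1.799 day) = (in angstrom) 1.485e+15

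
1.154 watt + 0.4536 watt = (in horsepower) 0.002156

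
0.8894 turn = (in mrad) 5588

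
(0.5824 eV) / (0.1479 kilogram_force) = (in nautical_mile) 3.474e-23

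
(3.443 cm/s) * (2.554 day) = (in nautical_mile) 4.102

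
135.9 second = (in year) 4.309e-06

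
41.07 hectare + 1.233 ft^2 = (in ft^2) 4.421e+06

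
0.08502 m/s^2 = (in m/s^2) 0.08502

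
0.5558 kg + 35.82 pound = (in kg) 16.8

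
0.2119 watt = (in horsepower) 0.0002842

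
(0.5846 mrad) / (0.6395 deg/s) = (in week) 8.66e-08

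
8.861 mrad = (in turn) 0.00141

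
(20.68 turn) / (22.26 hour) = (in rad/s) 0.001621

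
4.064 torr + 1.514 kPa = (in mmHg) 15.42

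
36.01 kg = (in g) 3.601e+04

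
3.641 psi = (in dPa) 2.51e+05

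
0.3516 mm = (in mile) 2.185e-07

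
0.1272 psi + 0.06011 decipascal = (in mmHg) 6.578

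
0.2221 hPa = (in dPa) 222.1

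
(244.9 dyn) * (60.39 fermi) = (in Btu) 1.402e-19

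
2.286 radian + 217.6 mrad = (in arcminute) 8607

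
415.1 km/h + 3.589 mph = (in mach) 0.3433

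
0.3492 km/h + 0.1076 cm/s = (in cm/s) 9.808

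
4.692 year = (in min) 2.466e+06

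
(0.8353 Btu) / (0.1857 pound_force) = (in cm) 1.067e+05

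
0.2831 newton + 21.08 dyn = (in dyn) 2.833e+04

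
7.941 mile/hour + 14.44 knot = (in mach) 0.03224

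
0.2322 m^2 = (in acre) 5.738e-05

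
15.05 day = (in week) 2.15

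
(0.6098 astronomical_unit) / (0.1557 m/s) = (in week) 9.688e+05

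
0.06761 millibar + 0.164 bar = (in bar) 0.1641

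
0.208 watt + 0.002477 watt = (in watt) 0.2105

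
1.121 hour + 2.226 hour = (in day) 0.1395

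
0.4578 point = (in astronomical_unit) 1.08e-15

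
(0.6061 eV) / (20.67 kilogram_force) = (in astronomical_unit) 3.202e-33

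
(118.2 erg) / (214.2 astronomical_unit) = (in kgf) 3.761e-20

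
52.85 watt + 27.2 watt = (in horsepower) 0.1073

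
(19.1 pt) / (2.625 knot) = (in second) 0.00499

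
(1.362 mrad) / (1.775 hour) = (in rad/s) 2.131e-07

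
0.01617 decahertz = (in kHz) 0.0001617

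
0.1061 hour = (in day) 0.004421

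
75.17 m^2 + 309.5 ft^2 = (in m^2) 103.9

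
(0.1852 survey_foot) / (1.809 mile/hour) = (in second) 0.0698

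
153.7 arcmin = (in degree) 2.562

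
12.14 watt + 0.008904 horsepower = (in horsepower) 0.02518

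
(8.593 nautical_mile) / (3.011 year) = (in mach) 4.922e-07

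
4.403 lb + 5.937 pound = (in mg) 4.69e+06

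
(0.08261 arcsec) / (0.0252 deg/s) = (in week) 1.506e-09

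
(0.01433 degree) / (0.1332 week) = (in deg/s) 1.779e-07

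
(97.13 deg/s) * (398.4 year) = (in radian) 2.13e+10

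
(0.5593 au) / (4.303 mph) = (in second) 4.35e+10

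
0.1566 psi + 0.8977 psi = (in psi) 1.054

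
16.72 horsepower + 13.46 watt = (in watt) 1.248e+04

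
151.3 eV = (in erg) 2.424e-10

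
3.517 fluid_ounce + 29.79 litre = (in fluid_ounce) 1011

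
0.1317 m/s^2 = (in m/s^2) 0.1317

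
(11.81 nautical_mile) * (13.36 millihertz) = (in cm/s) 2.922e+04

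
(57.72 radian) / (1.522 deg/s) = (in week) 0.003593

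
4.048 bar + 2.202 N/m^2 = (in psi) 58.71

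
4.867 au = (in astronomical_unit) 4.867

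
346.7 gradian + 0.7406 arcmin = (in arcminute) 1.872e+04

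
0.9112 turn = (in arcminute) 1.968e+04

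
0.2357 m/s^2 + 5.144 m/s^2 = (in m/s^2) 5.38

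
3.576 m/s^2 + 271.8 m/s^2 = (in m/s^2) 275.4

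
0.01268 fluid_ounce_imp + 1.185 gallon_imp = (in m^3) 0.005387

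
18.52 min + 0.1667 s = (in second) 1111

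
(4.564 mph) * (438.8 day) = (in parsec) 2.507e-09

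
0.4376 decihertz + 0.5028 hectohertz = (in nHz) 5.032e+10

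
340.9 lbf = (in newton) 1516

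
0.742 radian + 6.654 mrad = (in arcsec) 1.544e+05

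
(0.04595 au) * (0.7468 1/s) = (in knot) 9.979e+09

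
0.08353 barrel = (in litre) 13.28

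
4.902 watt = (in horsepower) 0.006574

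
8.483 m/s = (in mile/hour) 18.98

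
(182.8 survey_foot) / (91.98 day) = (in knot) 1.363e-05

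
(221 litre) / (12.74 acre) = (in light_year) 4.531e-22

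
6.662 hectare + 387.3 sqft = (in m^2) 6.666e+04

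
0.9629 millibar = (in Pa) 96.29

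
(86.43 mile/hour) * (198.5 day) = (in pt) 1.878e+12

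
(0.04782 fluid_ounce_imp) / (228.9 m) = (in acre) 1.467e-12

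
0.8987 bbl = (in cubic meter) 0.1429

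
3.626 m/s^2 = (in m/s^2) 3.626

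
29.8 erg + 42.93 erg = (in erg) 72.73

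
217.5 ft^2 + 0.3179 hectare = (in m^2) 3199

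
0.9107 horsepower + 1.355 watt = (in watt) 680.5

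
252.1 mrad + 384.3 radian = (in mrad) 3.846e+05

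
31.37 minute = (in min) 31.37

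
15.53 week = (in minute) 1.565e+05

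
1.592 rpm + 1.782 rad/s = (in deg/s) 111.7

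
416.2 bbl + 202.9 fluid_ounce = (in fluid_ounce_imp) 2.329e+06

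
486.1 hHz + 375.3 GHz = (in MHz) 3.753e+05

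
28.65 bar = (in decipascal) 2.865e+07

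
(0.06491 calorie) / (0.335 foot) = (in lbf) 0.5979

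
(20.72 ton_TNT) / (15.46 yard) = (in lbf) 1.379e+09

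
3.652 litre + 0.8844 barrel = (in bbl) 0.9074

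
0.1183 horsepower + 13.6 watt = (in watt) 101.8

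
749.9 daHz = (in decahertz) 749.9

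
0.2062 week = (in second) 1.247e+05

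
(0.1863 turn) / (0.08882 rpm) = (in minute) 2.098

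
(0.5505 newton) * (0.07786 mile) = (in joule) 68.98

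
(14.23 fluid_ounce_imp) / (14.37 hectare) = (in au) 1.881e-20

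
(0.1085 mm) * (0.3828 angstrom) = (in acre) 1.026e-18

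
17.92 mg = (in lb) 3.951e-05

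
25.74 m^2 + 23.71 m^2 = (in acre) 0.01222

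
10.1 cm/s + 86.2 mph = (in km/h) 139.1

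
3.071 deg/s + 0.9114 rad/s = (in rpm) 9.215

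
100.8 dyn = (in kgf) 0.0001028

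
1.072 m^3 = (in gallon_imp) 235.8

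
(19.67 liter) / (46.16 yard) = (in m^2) 0.000466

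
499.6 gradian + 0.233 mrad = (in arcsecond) 1.619e+06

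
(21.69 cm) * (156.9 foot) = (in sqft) 111.7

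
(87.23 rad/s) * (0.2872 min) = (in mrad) 1.503e+06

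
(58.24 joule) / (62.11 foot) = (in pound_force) 0.6916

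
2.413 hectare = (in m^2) 2.413e+04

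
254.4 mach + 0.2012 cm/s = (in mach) 254.4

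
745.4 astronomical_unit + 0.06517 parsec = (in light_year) 0.2243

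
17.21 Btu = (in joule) 1.816e+04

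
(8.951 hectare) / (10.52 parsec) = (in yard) 3.016e-13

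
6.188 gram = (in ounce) 0.2183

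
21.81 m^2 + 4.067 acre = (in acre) 4.072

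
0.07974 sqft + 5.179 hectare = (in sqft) 5.575e+05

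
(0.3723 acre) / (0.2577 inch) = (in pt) 6.525e+08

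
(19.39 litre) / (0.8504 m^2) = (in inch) 0.8977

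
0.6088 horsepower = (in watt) 454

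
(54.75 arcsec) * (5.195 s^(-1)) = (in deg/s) 0.07901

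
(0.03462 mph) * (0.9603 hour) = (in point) 1.517e+05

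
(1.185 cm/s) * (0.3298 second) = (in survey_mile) 2.428e-06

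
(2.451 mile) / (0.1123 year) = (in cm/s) 0.1114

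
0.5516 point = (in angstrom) 1.946e+06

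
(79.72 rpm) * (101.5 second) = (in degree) 4.855e+04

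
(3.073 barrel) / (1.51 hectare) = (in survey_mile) 2.01e-08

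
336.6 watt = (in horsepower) 0.4514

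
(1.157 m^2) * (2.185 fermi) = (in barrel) 1.59e-14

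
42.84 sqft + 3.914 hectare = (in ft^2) 4.213e+05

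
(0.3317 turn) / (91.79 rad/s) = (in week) 3.754e-08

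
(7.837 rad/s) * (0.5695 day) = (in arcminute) 1.326e+09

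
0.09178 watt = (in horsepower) 0.0001231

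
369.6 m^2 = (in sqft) 3978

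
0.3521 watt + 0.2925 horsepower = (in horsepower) 0.293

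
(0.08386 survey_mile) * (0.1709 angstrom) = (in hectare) 2.306e-13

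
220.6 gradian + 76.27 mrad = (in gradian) 225.5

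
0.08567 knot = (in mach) 0.0001294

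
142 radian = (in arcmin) 4.882e+05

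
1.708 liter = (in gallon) 0.4512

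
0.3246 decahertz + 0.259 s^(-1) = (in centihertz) 350.5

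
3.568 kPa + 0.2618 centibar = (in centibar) 3.83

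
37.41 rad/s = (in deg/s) 2143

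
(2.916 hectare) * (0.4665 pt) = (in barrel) 30.18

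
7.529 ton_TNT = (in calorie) 7.529e+09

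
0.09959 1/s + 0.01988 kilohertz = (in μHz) 1.998e+07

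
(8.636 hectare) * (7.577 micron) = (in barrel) 4.116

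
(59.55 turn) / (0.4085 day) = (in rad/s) 0.0106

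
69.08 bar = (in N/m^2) 6.908e+06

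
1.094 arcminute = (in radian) 0.0003182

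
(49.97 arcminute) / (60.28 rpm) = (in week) 3.807e-09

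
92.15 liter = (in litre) 92.15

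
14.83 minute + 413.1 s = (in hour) 0.3619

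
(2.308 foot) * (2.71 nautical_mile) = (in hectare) 0.3531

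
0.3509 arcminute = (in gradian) 0.006498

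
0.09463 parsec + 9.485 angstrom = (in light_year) 0.3086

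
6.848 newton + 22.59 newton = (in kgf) 3.002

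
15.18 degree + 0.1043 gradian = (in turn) 0.04243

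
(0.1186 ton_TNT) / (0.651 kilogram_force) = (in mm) 7.773e+10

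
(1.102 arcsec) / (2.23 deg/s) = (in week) 2.27e-10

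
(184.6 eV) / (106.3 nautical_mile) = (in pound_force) 3.377e-23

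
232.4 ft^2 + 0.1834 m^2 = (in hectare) 0.002177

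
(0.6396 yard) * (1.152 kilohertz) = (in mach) 1.979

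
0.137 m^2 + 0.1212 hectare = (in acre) 0.2995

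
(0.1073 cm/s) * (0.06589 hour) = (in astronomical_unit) 1.701e-12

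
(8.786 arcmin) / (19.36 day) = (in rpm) 1.459e-08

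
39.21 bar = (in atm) 38.7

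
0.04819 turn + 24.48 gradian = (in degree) 39.38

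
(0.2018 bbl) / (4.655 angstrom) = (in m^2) 6.892e+07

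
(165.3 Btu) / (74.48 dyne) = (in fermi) 2.342e+23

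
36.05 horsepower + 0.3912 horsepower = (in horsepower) 36.44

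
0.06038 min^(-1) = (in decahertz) 0.0001006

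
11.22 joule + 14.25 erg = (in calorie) 2.682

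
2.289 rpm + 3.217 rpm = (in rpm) 5.506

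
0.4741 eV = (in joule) 7.596e-20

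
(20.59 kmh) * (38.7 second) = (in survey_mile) 0.1375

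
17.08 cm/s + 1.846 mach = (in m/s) 628.7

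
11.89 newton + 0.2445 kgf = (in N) 14.29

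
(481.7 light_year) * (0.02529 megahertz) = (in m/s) 1.153e+23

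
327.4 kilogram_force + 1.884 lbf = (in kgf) 328.3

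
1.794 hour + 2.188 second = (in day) 0.07478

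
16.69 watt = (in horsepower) 0.02238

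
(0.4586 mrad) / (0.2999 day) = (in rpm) 1.69e-07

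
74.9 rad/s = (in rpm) 715.2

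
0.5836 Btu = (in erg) 6.157e+09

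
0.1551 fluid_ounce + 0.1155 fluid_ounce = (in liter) 0.008003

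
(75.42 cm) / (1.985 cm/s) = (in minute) 0.6332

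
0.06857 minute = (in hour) 0.001143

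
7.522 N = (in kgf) 0.767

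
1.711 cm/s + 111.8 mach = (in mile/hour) 8.516e+04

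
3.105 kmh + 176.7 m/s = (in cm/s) 1.776e+04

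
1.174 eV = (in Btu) 1.783e-22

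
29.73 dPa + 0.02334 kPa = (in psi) 0.003816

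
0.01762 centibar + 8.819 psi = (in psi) 8.822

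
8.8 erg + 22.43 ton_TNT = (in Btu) 8.895e+07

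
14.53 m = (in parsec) 4.709e-16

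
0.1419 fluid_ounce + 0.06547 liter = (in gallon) 0.0184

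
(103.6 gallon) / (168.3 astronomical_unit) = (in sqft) 1.677e-13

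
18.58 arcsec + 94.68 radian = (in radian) 94.68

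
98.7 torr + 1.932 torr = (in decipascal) 1.342e+05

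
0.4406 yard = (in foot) 1.322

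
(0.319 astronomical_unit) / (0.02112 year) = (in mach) 210.4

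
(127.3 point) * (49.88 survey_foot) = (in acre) 0.0001687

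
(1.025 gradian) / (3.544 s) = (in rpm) 0.04338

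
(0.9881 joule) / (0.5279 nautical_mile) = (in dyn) 101.1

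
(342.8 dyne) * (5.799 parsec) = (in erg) 6.134e+21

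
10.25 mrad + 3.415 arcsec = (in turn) 0.001634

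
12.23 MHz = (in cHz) 1.223e+09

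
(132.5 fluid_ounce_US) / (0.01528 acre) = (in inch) 0.002495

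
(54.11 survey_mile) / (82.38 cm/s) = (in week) 0.1748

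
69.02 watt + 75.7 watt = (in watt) 144.7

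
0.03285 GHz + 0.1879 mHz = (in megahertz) 32.85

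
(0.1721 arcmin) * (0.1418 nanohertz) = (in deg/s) 4.067e-13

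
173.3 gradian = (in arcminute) 9358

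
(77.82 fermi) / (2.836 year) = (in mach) 2.555e-24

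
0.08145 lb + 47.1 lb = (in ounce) 754.9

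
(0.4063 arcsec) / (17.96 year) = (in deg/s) 1.993e-13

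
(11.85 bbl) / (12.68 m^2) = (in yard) 0.1625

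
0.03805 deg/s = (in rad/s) 0.0006641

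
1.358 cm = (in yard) 0.01485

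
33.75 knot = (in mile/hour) 38.84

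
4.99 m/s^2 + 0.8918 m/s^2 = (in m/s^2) 5.882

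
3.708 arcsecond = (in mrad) 0.01798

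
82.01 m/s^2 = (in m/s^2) 82.01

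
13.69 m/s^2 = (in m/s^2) 13.69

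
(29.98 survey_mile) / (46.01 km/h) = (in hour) 1.049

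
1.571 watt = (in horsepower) 0.002107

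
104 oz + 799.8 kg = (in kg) 802.7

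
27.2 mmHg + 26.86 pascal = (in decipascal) 3.653e+04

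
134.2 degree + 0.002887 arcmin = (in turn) 0.3728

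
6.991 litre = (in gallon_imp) 1.538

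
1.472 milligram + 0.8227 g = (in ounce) 0.02907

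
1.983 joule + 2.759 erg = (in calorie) 0.4739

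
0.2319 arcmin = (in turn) 1.074e-05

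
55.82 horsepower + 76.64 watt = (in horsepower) 55.92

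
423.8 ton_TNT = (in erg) 1.773e+19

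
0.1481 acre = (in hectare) 0.05993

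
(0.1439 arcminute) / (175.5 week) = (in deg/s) 2.26e-11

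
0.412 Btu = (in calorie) 103.9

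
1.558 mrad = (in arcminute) 5.356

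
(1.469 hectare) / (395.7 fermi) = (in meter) 3.712e+16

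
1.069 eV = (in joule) 1.713e-19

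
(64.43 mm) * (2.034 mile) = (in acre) 0.05212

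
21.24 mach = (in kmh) 2.604e+04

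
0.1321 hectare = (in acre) 0.3264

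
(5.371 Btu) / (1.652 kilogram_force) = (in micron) 3.498e+08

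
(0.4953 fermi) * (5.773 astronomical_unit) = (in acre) 1.057e-07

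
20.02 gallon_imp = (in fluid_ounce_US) 3078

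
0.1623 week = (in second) 9.816e+04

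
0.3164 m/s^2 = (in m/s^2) 0.3164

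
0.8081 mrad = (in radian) 0.0008081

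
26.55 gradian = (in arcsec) 8.602e+04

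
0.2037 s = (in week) 3.368e-07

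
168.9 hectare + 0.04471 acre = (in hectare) 168.9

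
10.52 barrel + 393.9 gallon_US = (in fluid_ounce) 1.07e+05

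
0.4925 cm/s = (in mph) 0.01102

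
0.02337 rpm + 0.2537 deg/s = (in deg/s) 0.3939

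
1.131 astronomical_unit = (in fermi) 1.692e+26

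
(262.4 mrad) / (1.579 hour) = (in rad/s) 4.616e-05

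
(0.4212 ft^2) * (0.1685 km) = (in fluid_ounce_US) 2.23e+05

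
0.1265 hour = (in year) 1.444e-05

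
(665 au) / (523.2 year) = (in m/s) 6029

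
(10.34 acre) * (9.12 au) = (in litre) 5.709e+19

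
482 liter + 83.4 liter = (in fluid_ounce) 1.912e+04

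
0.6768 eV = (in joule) 1.084e-19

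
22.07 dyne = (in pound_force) 4.962e-05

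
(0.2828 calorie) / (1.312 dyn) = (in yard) 9.863e+04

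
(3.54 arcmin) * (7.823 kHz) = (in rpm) 76.93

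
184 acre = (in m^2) 7.446e+05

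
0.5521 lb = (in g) 250.4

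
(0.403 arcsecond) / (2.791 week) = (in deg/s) 6.632e-11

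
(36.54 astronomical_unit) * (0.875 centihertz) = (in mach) 1.405e+08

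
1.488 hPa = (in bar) 0.001488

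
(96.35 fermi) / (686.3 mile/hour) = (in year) 9.958e-24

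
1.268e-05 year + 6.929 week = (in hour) 1164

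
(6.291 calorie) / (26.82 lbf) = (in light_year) 2.332e-17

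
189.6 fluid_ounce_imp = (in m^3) 0.005387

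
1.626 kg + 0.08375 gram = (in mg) 1.626e+06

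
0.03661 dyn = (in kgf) 3.733e-08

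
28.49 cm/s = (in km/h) 1.026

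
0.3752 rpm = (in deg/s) 2.251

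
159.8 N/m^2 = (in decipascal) 1598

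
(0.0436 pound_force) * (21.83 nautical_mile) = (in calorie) 1874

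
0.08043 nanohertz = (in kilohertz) 8.043e-14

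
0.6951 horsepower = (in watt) 518.3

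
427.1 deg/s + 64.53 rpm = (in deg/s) 814.3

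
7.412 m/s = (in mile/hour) 16.58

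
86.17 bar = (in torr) 6.463e+04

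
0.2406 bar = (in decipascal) 2.406e+05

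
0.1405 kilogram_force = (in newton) 1.378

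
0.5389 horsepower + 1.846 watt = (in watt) 403.7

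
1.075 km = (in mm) 1.075e+06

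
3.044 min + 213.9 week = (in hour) 3.594e+04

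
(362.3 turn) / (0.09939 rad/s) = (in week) 0.03787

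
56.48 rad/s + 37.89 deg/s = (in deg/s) 3274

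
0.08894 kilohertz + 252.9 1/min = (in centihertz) 9316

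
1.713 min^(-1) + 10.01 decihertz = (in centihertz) 103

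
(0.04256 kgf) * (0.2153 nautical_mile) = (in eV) 1.039e+21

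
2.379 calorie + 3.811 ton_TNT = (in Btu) 1.511e+07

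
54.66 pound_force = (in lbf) 54.66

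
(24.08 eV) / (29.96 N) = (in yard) 1.408e-19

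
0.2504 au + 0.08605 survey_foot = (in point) 1.062e+14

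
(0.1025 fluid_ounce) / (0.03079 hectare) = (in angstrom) 98.45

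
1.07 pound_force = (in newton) 4.76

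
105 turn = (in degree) 3.78e+04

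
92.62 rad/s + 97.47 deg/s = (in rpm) 900.7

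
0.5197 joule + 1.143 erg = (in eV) 3.244e+18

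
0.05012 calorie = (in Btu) 0.0001988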